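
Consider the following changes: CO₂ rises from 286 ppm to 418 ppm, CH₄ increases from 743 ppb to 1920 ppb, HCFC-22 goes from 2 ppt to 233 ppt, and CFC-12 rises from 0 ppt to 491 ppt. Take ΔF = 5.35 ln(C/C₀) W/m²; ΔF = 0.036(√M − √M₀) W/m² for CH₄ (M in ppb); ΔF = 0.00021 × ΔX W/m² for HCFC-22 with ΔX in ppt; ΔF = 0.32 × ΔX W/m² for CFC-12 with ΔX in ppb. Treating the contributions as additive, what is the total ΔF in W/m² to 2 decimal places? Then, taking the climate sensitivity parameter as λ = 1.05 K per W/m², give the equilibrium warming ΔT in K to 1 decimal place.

ΔF = 2.83 W/m²; ΔT = 3.0 K

CO₂: 5.35 × ln(418/286) = 5.35 × ln(1.46154) = 5.35 × 0.37949 = 2.0303 W/m².
CH₄: 0.036 × (√1920 − √743) = 0.036 × (43.8178 − 27.2580) = 0.036 × 16.5598 = 0.5962 W/m².
HCFC-22: ΔF = 0.00021 × (233 − 2) = 0.00021 × 231 = 0.0485 W/m².
CFC-12: Δ = 491 − 0 = 491 ppt = 0.491 ppb; ΔF = 0.32 × 0.491 = 0.1571 W/m².
Total ΔF = 2.0303 + 0.5962 + 0.0485 + 0.1571 = 2.8321 W/m².
ΔT = λ ΔF = 1.05 × 2.83 = 2.9715 K.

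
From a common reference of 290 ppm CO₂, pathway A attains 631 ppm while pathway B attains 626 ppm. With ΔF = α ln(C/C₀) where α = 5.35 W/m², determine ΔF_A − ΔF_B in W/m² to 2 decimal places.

ΔF_A = 5.35 ln(631/290) = 5.35 × 0.77742 = 4.1592 W/m².
ΔF_B = 5.35 ln(626/290) = 5.35 × 0.76947 = 4.1167 W/m².
Difference: 4.1592 − 4.1167 = 0.0425 W/m².

ΔF_A − ΔF_B = 0.04 W/m²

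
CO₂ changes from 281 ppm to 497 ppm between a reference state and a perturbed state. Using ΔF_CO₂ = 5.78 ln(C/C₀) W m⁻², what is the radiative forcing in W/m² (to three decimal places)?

ΔF = 3.296 W/m²

CO₂: 5.78 × ln(497/281) = 5.78 × ln(1.76868) = 5.78 × 0.57023 = 3.2959 W/m².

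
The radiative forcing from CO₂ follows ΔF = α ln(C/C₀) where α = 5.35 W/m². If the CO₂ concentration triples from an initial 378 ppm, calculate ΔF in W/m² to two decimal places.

ΔF = 5.88 W/m²

ΔF = 5.35 × ln(3) = 5.35 × 1.09861 = 5.8776 W/m².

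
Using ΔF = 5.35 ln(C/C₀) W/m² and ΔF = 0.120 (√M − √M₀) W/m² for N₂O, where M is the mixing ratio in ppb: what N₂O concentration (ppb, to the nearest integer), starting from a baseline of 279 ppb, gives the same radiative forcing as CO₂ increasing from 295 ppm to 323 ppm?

CO₂ forcing: 5.35 × ln(323/295) = 5.35 × 0.090677 = 0.48512 W/m².
Set 0.120(√M − √279) = 0.48512: √M = 0.48512/0.120 + √279 = 4.0427 + 16.7033 = 20.7460.
M = (20.7460)² = 430.40 ppb.

M ≈ 430 ppb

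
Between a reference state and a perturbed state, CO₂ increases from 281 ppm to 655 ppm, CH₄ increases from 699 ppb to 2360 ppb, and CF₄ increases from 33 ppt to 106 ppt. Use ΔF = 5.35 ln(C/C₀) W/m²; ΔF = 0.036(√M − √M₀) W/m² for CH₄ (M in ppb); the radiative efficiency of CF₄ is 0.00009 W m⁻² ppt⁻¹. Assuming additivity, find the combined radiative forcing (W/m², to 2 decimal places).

ΔF = 5.33 W/m²

CO₂: 5.35 × ln(655/281) = 5.35 × ln(2.33096) = 5.35 × 0.84628 = 4.5276 W/m².
CH₄: 0.036 × (√2360 − √699) = 0.036 × (48.5798 − 26.4386) = 0.036 × 22.1412 = 0.7971 W/m².
CF₄: ΔF = 0.00009 × (106 − 33) = 0.00009 × 73 = 0.0066 W/m².
Total ΔF = 4.5276 + 0.7971 + 0.0066 = 5.3313 W/m².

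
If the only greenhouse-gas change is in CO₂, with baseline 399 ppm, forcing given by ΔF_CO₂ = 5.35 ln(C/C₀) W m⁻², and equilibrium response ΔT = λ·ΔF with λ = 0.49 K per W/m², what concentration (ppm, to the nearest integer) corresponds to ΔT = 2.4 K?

Required forcing: ΔF = ΔT/λ = 2.4/0.49 = 4.8980 W/m².
Then ln(C/399) = ΔF/5.35 = 4.8980/5.35 = 0.91551.
So C = 399 × e^0.91551 = 399 × 2.49805 = 996.72 ppm.

C ≈ 997 ppm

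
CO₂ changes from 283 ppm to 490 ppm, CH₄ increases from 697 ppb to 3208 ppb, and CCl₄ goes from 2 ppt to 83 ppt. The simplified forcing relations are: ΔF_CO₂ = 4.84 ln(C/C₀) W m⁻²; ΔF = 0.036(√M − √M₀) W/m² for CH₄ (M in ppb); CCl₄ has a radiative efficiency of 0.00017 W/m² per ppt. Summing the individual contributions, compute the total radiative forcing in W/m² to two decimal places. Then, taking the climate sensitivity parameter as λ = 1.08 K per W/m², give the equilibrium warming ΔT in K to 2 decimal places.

CO₂: 4.84 × ln(490/283) = 4.84 × ln(1.73145) = 4.84 × 0.54896 = 2.6570 W/m².
CH₄: 0.036 × (√3208 − √697) = 0.036 × (56.6392 − 26.4008) = 0.036 × 30.2384 = 1.0886 W/m².
CCl₄: ΔF = 0.00017 × (83 − 2) = 0.00017 × 81 = 0.0138 W/m².
Total ΔF = 2.6570 + 1.0886 + 0.0138 = 3.7594 W/m².
ΔT = λ ΔF = 1.08 × 3.76 = 4.0608 K.

ΔF = 3.76 W/m²; ΔT = 4.06 K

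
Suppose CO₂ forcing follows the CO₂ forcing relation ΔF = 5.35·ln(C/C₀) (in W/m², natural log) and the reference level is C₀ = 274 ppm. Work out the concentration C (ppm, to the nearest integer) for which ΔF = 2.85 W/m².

Set 5.35 ln(C/274) = 2.85, so ln(C/274) = 2.85/5.35 = 0.53271.
Then C/274 = e^0.53271 = 1.70354, giving C = 274 × 1.70354 = 466.77 ppm.

C ≈ 467 ppm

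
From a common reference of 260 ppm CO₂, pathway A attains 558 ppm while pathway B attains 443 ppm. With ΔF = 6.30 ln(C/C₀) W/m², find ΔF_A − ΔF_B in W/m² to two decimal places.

ΔF_A = 6.30 ln(558/260) = 6.30 × 0.76368 = 4.8112 W/m².
ΔF_B = 6.30 ln(443/260) = 6.30 × 0.53289 = 3.3572 W/m².
Difference: 4.8112 − 3.3572 = 1.4540 W/m².
(Equivalently, ΔF_A − ΔF_B = 6.30 ln(558/443) = 6.30 × 0.23079 = 1.4540 W/m².)

ΔF_A − ΔF_B = 1.45 W/m²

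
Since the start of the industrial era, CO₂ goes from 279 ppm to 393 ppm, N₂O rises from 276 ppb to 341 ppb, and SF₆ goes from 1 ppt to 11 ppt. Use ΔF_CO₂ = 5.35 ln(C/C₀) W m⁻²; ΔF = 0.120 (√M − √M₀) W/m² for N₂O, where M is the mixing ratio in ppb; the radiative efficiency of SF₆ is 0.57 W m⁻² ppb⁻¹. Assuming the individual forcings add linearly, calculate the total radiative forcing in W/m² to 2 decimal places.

ΔF = 2.06 W/m²

CO₂: 5.35 × ln(393/279) = 5.35 × ln(1.40860) = 5.35 × 0.34260 = 1.8329 W/m².
N₂O: 0.120 × (√341 − √276) = 0.120 × (18.4662 − 16.6132) = 0.120 × 1.8530 = 0.2224 W/m².
SF₆: Δ = 11 − 1 = 10 ppt = 0.010 ppb; ΔF = 0.57 × 0.010 = 0.0057 W/m².
Total ΔF = 1.8329 + 0.2224 + 0.0057 = 2.0610 W/m².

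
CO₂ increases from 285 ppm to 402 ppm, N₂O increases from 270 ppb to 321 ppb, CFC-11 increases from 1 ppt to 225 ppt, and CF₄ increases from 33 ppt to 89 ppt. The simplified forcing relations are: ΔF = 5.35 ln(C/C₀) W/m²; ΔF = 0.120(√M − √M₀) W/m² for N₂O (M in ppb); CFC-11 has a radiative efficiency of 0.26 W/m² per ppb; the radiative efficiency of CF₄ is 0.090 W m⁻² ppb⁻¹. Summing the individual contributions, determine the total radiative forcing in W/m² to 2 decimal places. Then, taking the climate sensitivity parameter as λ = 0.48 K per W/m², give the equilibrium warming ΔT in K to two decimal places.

ΔF = 2.08 W/m²; ΔT = 1.00 K

CO₂: 5.35 × ln(402/285) = 5.35 × ln(1.41053) = 5.35 × 0.34397 = 1.8402 W/m².
N₂O: 0.120 × (√321 − √270) = 0.120 × (17.9165 − 16.4317) = 0.120 × 1.4848 = 0.1782 W/m².
CFC-11: Δ = 225 − 1 = 224 ppt = 0.224 ppb; ΔF = 0.26 × 0.224 = 0.0582 W/m².
CF₄: Δ = 89 − 33 = 56 ppt = 0.056 ppb; ΔF = 0.090 × 0.056 = 0.0050 W/m².
Total ΔF = 1.8402 + 0.1782 + 0.0582 + 0.0050 = 2.0816 W/m².
ΔT = λ ΔF = 0.48 × 2.08 = 0.9984 K.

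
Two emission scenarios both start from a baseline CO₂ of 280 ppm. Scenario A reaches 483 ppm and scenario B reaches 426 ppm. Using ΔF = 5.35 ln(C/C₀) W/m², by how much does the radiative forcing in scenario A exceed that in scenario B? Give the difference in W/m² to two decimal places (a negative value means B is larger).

ΔF_A = 5.35 ln(483/280) = 5.35 × 0.54523 = 2.9170 W/m².
ΔF_B = 5.35 ln(426/280) = 5.35 × 0.41965 = 2.2451 W/m².
Difference: 2.9170 − 2.2451 = 0.6719 W/m².

ΔF_A − ΔF_B = 0.67 W/m²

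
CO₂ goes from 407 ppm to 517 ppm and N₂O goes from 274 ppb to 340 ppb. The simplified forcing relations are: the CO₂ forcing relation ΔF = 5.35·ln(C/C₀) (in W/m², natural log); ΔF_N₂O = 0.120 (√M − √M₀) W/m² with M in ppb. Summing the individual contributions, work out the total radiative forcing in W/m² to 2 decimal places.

ΔF = 1.51 W/m²

CO₂: 5.35 × ln(517/407) = 5.35 × ln(1.27027) = 5.35 × 0.23923 = 1.2799 W/m².
N₂O: 0.120 × (√340 − √274) = 0.120 × (18.4391 − 16.5529) = 0.120 × 1.8862 = 0.2263 W/m².
Total ΔF = 1.2799 + 0.2263 = 1.5062 W/m².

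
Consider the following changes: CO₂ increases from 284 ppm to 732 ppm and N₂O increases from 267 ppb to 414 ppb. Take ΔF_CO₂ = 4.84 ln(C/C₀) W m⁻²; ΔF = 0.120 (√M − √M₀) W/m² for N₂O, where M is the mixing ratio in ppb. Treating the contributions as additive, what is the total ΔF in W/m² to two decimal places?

CO₂: 4.84 × ln(732/284) = 4.84 × ln(2.57746) = 4.84 × 0.94680 = 4.5825 W/m².
N₂O: 0.120 × (√414 − √267) = 0.120 × (20.3470 − 16.3401) = 0.120 × 4.0069 = 0.4808 W/m².
Total ΔF = 4.5825 + 0.4808 = 5.0633 W/m².

ΔF = 5.06 W/m²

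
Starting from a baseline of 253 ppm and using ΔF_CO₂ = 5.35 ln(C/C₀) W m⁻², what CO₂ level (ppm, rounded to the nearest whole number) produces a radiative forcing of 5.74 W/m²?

Set 5.35 ln(C/253) = 5.74, so ln(C/253) = 5.74/5.35 = 1.07290.
Then C/253 = e^1.07290 = 2.92385, giving C = 253 × 2.92385 = 739.73 ppm.

C ≈ 740 ppm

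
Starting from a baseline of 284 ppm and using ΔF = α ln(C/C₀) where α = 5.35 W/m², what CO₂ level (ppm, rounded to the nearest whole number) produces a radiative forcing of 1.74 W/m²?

Set 5.35 ln(C/284) = 1.74, so ln(C/284) = 1.74/5.35 = 0.32523.
Then C/284 = e^0.32523 = 1.38435, giving C = 284 × 1.38435 = 393.16 ppm.

C ≈ 393 ppm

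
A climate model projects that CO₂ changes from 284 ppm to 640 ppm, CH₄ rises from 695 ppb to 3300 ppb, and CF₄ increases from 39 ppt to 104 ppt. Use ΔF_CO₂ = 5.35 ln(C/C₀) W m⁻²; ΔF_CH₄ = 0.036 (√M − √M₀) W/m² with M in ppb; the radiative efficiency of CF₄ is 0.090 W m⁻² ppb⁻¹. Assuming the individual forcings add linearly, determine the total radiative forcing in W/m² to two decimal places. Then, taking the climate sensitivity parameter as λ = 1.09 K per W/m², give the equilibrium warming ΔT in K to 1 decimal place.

CO₂: 5.35 × ln(640/284) = 5.35 × ln(2.25352) = 5.35 × 0.81249 = 4.3468 W/m².
CH₄: 0.036 × (√3300 − √695) = 0.036 × (57.4456 − 26.3629) = 0.036 × 31.0827 = 1.1190 W/m².
CF₄: Δ = 104 − 39 = 65 ppt = 0.065 ppb; ΔF = 0.090 × 0.065 = 0.0059 W/m².
Total ΔF = 4.3468 + 1.1190 + 0.0059 = 5.4717 W/m².
ΔT = λ ΔF = 1.09 × 5.47 = 5.9623 K.

ΔF = 5.47 W/m²; ΔT = 6.0 K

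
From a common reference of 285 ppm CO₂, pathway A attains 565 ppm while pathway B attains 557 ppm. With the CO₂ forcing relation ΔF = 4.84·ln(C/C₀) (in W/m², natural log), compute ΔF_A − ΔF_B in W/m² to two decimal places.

ΔF_A − ΔF_B = 0.07 W/m²

ΔF_A = 4.84 ln(565/285) = 4.84 × 0.68434 = 3.3122 W/m².
ΔF_B = 4.84 ln(557/285) = 4.84 × 0.67008 = 3.2432 W/m².
Difference: 3.3122 − 3.2432 = 0.0690 W/m².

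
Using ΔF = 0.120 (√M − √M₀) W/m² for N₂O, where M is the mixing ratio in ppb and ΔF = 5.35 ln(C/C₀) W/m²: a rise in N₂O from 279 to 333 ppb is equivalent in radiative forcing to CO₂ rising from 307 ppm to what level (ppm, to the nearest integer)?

N₂O forcing: 0.120 × (√333 − √279) = 0.120 × (18.2483 − 16.7033) = 0.120 × 1.5450 = 0.18540 W/m².
Set 5.35 ln(C/307) = 0.18540: ln(C/307) = 0.18540/5.35 = 0.03465, so C = 307 × e^0.03465 = 307 × 1.03526 = 317.82 ppm.

C ≈ 318 ppm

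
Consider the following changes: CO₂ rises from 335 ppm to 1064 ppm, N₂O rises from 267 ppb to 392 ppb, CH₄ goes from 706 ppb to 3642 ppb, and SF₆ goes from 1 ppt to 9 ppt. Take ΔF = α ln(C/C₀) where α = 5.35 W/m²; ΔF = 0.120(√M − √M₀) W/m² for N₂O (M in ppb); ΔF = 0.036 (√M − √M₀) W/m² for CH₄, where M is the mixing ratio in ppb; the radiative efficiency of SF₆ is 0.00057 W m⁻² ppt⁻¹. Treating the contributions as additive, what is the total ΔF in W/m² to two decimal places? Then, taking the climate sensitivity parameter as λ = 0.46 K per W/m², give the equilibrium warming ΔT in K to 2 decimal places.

CO₂: 5.35 × ln(1064/335) = 5.35 × ln(3.17612) = 5.35 × 1.15566 = 6.1828 W/m².
N₂O: 0.120 × (√392 − √267) = 0.120 × (19.7990 − 16.3401) = 0.120 × 3.4589 = 0.4151 W/m².
CH₄: 0.036 × (√3642 − √706) = 0.036 × (60.3490 − 26.5707) = 0.036 × 33.7783 = 1.2160 W/m².
SF₆: ΔF = 0.00057 × (9 − 1) = 0.00057 × 8 = 0.0046 W/m².
Total ΔF = 6.1828 + 0.4151 + 1.2160 + 0.0046 = 7.8185 W/m².
ΔT = λ ΔF = 0.46 × 7.82 = 3.5972 K.

ΔF = 7.82 W/m²; ΔT = 3.60 K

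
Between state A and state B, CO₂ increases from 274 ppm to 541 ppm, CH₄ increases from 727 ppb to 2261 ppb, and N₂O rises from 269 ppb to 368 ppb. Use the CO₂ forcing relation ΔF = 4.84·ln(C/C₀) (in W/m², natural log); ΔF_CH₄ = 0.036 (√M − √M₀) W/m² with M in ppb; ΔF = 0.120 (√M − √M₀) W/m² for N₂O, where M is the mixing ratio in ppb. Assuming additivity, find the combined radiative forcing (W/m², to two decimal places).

ΔF = 4.37 W/m²

CO₂: 4.84 × ln(541/274) = 4.84 × ln(1.97445) = 4.84 × 0.68029 = 3.2926 W/m².
CH₄: 0.036 × (√2261 − √727) = 0.036 × (47.5500 − 26.9629) = 0.036 × 20.5871 = 0.7411 W/m².
N₂O: 0.120 × (√368 − √269) = 0.120 × (19.1833 − 16.4012) = 0.120 × 2.7821 = 0.3339 W/m².
Total ΔF = 3.2926 + 0.7411 + 0.3339 = 4.3676 W/m².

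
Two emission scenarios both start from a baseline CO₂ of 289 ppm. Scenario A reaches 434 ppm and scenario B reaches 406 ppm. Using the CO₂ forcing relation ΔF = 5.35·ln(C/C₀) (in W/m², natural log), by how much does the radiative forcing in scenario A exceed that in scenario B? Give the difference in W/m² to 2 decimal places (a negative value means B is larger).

ΔF_A − ΔF_B = 0.36 W/m²

ΔF_A = 5.35 ln(434/289) = 5.35 × 0.40662 = 2.1754 W/m².
ΔF_B = 5.35 ln(406/289) = 5.35 × 0.33993 = 1.8186 W/m².
Difference: 2.1754 − 1.8186 = 0.3568 W/m².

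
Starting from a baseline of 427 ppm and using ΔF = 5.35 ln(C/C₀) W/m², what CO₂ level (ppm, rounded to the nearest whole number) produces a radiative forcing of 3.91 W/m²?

C ≈ 887 ppm

Set 5.35 ln(C/427) = 3.91, so ln(C/427) = 3.91/5.35 = 0.73084.
Then C/427 = e^0.73084 = 2.07682, giving C = 427 × 2.07682 = 886.80 ppm.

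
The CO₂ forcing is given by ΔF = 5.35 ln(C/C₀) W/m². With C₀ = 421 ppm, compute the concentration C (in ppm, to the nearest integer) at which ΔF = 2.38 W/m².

C ≈ 657 ppm

Set 5.35 ln(C/421) = 2.38, so ln(C/421) = 2.38/5.35 = 0.44486.
Then C/421 = e^0.44486 = 1.56027, giving C = 421 × 1.56027 = 656.87 ppm.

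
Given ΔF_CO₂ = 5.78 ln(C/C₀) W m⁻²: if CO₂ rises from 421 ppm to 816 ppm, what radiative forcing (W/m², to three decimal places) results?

ΔF = 3.825 W/m²

CO₂: 5.78 × ln(816/421) = 5.78 × ln(1.93824) = 5.78 × 0.66178 = 3.8251 W/m².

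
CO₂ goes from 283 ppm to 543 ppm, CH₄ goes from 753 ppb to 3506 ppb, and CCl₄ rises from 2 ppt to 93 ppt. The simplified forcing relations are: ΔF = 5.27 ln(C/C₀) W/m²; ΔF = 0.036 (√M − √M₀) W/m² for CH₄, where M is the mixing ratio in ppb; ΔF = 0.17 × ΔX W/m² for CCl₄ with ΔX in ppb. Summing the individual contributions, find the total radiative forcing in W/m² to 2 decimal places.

ΔF = 4.59 W/m²

CO₂: 5.27 × ln(543/283) = 5.27 × ln(1.91873) = 5.27 × 0.65166 = 3.4342 W/m².
CH₄: 0.036 × (√3506 − √753) = 0.036 × (59.2115 − 27.4408) = 0.036 × 31.7707 = 1.1437 W/m².
CCl₄: Δ = 93 − 2 = 91 ppt = 0.091 ppb; ΔF = 0.17 × 0.091 = 0.0155 W/m².
Total ΔF = 3.4342 + 1.1437 + 0.0155 = 4.5934 W/m².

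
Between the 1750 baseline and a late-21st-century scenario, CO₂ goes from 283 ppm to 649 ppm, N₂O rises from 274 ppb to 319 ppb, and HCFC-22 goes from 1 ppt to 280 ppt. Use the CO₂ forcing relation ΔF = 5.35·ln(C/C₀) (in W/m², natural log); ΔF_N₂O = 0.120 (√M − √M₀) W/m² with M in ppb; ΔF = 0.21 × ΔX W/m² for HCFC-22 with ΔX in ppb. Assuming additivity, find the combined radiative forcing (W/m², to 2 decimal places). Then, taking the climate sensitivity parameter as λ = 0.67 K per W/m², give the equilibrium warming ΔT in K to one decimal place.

CO₂: 5.35 × ln(649/283) = 5.35 × ln(2.29329) = 5.35 × 0.82999 = 4.4404 W/m².
N₂O: 0.120 × (√319 − √274) = 0.120 × (17.8606 − 16.5529) = 0.120 × 1.3077 = 0.1569 W/m².
HCFC-22: Δ = 280 − 1 = 279 ppt = 0.279 ppb; ΔF = 0.21 × 0.279 = 0.0586 W/m².
Total ΔF = 4.4404 + 0.1569 + 0.0586 = 4.6559 W/m².
ΔT = λ ΔF = 0.67 × 4.66 = 3.1222 K.

ΔF = 4.66 W/m²; ΔT = 3.1 K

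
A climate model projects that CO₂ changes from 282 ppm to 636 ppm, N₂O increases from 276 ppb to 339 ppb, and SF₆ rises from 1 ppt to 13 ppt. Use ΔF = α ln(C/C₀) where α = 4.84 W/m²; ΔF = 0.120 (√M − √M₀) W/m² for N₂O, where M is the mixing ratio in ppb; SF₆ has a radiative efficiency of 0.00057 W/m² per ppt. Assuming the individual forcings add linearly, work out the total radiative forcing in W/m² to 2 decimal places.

CO₂: 4.84 × ln(636/282) = 4.84 × ln(2.25532) = 4.84 × 0.81329 = 3.9363 W/m².
N₂O: 0.120 × (√339 − √276) = 0.120 × (18.4120 − 16.6132) = 0.120 × 1.7988 = 0.2159 W/m².
SF₆: ΔF = 0.00057 × (13 − 1) = 0.00057 × 12 = 0.0068 W/m².
Total ΔF = 3.9363 + 0.2159 + 0.0068 = 4.1590 W/m².

ΔF = 4.16 W/m²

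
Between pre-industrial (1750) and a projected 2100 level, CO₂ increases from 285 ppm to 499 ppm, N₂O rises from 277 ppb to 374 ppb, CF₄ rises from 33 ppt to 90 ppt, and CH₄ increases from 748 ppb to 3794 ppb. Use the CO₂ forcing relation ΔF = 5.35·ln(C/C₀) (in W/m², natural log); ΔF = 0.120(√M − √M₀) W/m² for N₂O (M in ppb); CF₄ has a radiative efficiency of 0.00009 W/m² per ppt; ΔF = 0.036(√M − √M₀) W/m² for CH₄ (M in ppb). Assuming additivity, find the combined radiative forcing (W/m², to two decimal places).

ΔF = 4.56 W/m²

CO₂: 5.35 × ln(499/285) = 5.35 × ln(1.75088) = 5.35 × 0.56012 = 2.9966 W/m².
N₂O: 0.120 × (√374 − √277) = 0.120 × (19.3391 − 16.6433) = 0.120 × 2.6958 = 0.3235 W/m².
CF₄: ΔF = 0.00009 × (90 − 33) = 0.00009 × 57 = 0.0051 W/m².
CH₄: 0.036 × (√3794 − √748) = 0.036 × (61.5955 − 27.3496) = 0.036 × 34.2459 = 1.2329 W/m².
Total ΔF = 2.9966 + 0.3235 + 0.0051 + 1.2329 = 4.5581 W/m².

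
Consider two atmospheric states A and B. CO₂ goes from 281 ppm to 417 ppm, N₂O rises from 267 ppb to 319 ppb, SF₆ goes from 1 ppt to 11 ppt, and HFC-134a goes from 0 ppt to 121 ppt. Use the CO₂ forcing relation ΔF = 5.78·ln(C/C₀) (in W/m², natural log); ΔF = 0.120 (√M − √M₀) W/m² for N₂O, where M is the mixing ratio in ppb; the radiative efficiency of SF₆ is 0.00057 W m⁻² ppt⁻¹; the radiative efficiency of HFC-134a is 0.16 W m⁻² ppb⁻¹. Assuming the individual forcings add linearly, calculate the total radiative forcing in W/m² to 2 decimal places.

CO₂: 5.78 × ln(417/281) = 5.78 × ln(1.48399) = 5.78 × 0.39473 = 2.2815 W/m².
N₂O: 0.120 × (√319 − √267) = 0.120 × (17.8606 − 16.3401) = 0.120 × 1.5205 = 0.1825 W/m².
SF₆: ΔF = 0.00057 × (11 − 1) = 0.00057 × 10 = 0.0057 W/m².
HFC-134a: Δ = 121 − 0 = 121 ppt = 0.121 ppb; ΔF = 0.16 × 0.121 = 0.0194 W/m².
Total ΔF = 2.2815 + 0.1825 + 0.0057 + 0.0194 = 2.4891 W/m².

ΔF = 2.49 W/m²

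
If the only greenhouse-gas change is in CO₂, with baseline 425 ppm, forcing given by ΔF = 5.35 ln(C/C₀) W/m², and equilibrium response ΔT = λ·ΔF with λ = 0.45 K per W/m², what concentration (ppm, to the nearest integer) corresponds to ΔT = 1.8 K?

Required forcing: ΔF = ΔT/λ = 1.8/0.45 = 4.0000 W/m².
Then ln(C/425) = ΔF/5.35 = 4.0000/5.35 = 0.74766.
So C = 425 × e^0.74766 = 425 × 2.11205 = 897.62 ppm.

C ≈ 898 ppm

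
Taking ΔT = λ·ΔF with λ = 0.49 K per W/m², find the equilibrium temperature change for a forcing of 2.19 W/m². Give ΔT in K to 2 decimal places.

ΔT = λ ΔF = 0.49 × 2.19 = 1.0731 K.

ΔT = 1.07 K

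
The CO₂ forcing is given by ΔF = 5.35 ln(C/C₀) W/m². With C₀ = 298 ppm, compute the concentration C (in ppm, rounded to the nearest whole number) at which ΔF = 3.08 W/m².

Set 5.35 ln(C/298) = 3.08, so ln(C/298) = 3.08/5.35 = 0.57570.
Then C/298 = e^0.57570 = 1.77837, giving C = 298 × 1.77837 = 529.95 ppm.

C ≈ 530 ppm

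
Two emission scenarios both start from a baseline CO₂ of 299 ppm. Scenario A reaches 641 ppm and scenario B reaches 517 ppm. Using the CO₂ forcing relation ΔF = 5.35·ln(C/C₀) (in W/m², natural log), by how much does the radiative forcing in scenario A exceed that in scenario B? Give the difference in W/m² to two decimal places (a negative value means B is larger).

ΔF_A = 5.35 ln(641/299) = 5.35 × 0.76259 = 4.0799 W/m².
ΔF_B = 5.35 ln(517/299) = 5.35 × 0.54760 = 2.9297 W/m².
Difference: 4.0799 − 2.9297 = 1.1502 W/m².

ΔF_A − ΔF_B = 1.15 W/m²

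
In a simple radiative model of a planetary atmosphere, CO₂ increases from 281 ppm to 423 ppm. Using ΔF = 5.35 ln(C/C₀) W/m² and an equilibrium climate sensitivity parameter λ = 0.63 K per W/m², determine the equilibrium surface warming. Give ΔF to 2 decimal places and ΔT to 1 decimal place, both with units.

ΔF = 2.19 W/m²; ΔT = 1.4 K

CO₂: 5.35 × ln(423/281) = 5.35 × ln(1.50534) = 5.35 × 0.40902 = 2.1883 W/m².
ΔT = λ ΔF = 0.63 × 2.19 = 1.3797 K.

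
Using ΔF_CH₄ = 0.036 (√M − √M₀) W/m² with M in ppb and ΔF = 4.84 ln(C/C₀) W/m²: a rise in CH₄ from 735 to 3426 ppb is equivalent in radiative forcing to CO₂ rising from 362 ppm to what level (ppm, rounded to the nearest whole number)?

CH₄ forcing: 0.036 × (√3426 − √735) = 0.036 × (58.5320 − 27.1109) = 0.036 × 31.4211 = 1.13116 W/m².
Set 4.84 ln(C/362) = 1.13116: ln(C/362) = 1.13116/4.84 = 0.23371, so C = 362 × e^0.23371 = 362 × 1.26328 = 457.31 ppm.

C ≈ 457 ppm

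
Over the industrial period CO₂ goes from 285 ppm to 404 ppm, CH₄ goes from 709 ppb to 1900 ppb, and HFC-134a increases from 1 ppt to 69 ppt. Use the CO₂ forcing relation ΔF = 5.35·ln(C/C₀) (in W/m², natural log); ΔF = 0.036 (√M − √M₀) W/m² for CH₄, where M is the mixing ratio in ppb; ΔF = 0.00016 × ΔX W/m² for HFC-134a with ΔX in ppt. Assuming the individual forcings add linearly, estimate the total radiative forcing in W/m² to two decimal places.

CO₂: 5.35 × ln(404/285) = 5.35 × ln(1.41754) = 5.35 × 0.34892 = 1.8667 W/m².
CH₄: 0.036 × (√1900 − √709) = 0.036 × (43.5890 − 26.6271) = 0.036 × 16.9619 = 0.6106 W/m².
HFC-134a: ΔF = 0.00016 × (69 − 1) = 0.00016 × 68 = 0.0109 W/m².
Total ΔF = 1.8667 + 0.6106 + 0.0109 = 2.4882 W/m².

ΔF = 2.49 W/m²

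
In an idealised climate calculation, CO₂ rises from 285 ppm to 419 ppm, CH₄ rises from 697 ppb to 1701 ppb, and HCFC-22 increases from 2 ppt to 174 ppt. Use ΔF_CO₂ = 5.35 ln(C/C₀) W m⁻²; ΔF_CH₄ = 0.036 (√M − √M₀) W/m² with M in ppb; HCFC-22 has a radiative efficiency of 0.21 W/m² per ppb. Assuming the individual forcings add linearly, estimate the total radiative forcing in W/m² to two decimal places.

ΔF = 2.63 W/m²

CO₂: 5.35 × ln(419/285) = 5.35 × ln(1.47018) = 5.35 × 0.38538 = 2.0618 W/m².
CH₄: 0.036 × (√1701 − √697) = 0.036 × (41.2432 − 26.4008) = 0.036 × 14.8424 = 0.5343 W/m².
HCFC-22: Δ = 174 − 2 = 172 ppt = 0.172 ppb; ΔF = 0.21 × 0.172 = 0.0361 W/m².
Total ΔF = 2.0618 + 0.5343 + 0.0361 = 2.6322 W/m².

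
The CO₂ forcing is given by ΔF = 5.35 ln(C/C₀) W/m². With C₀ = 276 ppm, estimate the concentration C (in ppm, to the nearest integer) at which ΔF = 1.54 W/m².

C ≈ 368 ppm

Set 5.35 ln(C/276) = 1.54, so ln(C/276) = 1.54/5.35 = 0.28785.
Then C/276 = e^0.28785 = 1.33356, giving C = 276 × 1.33356 = 368.06 ppm.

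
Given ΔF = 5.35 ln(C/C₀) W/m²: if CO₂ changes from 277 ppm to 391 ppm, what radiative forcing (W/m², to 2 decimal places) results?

CO₂: 5.35 × ln(391/277) = 5.35 × ln(1.41155) = 5.35 × 0.34469 = 1.8441 W/m².

ΔF = 1.84 W/m²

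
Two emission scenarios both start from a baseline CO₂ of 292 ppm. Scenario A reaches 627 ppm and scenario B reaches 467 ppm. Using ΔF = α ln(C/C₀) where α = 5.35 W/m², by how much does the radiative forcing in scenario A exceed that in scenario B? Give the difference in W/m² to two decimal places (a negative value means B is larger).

ΔF_A − ΔF_B = 1.58 W/m²

ΔF_A = 5.35 ln(627/292) = 5.35 × 0.76419 = 4.0884 W/m².
ΔF_B = 5.35 ln(467/292) = 5.35 × 0.46958 = 2.5123 W/m².
Difference: 4.0884 − 2.5123 = 1.5761 W/m².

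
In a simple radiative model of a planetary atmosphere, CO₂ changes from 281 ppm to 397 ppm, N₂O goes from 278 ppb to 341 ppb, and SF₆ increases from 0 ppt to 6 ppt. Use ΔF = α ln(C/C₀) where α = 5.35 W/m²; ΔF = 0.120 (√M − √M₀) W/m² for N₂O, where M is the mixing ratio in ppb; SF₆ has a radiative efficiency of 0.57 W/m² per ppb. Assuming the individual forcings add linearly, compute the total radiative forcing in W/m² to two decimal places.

ΔF = 2.07 W/m²

CO₂: 5.35 × ln(397/281) = 5.35 × ln(1.41281) = 5.35 × 0.34558 = 1.8489 W/m².
N₂O: 0.120 × (√341 − √278) = 0.120 × (18.4662 − 16.6733) = 0.120 × 1.7929 = 0.2151 W/m².
SF₆: Δ = 6 − 0 = 6 ppt = 0.006 ppb; ΔF = 0.57 × 0.006 = 0.0034 W/m².
Total ΔF = 1.8489 + 0.2151 + 0.0034 = 2.0674 W/m².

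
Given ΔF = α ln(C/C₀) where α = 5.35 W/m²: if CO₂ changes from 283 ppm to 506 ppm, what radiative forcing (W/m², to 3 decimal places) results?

CO₂ absorption bands are partially saturated, so forcing scales with the logarithm of the concentration ratio.
CO₂: 5.35 × ln(506/283) = 5.35 × ln(1.78799) = 5.35 × 0.58109 = 3.1088 W/m².

ΔF = 3.109 W/m²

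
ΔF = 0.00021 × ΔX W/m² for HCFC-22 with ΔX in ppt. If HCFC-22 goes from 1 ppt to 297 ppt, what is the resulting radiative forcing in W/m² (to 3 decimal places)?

HCFC-22: ΔF = 0.00021 × (297 − 1) = 0.00021 × 296 = 0.0622 W/m².

ΔF = 0.062 W/m²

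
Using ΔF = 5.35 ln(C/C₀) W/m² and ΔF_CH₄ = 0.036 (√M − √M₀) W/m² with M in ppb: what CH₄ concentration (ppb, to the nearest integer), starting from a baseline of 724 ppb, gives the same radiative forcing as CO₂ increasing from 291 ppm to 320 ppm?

M ≈ 1683 ppb

CO₂ forcing: 5.35 × ln(320/291) = 5.35 × 0.094998 = 0.50824 W/m².
Set 0.036(√M − √724) = 0.50824: √M = 0.50824/0.036 + √724 = 14.1178 + 26.9072 = 41.0250.
M = (41.0250)² = 1683.05 ppb.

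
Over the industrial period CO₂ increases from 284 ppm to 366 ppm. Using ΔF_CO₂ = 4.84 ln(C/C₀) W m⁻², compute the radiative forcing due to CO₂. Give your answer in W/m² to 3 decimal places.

ΔF = 1.228 W/m²

CO₂: 4.84 × ln(366/284) = 4.84 × ln(1.28873) = 4.84 × 0.25366 = 1.2277 W/m².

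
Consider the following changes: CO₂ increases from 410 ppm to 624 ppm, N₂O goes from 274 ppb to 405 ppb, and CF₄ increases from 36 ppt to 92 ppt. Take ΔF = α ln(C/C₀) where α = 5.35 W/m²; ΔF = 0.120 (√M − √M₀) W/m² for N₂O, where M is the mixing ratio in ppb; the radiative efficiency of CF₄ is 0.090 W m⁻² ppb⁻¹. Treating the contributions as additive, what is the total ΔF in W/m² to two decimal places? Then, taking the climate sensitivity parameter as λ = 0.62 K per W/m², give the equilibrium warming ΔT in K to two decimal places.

CO₂: 5.35 × ln(624/410) = 5.35 × ln(1.52195) = 5.35 × 0.41999 = 2.2469 W/m².
N₂O: 0.120 × (√405 − √274) = 0.120 × (20.1246 − 16.5529) = 0.120 × 3.5717 = 0.4286 W/m².
CF₄: Δ = 92 − 36 = 56 ppt = 0.056 ppb; ΔF = 0.090 × 0.056 = 0.0050 W/m².
Total ΔF = 2.2469 + 0.4286 + 0.0050 = 2.6805 W/m².
ΔT = λ ΔF = 0.62 × 2.68 = 1.6616 K.

ΔF = 2.68 W/m²; ΔT = 1.66 K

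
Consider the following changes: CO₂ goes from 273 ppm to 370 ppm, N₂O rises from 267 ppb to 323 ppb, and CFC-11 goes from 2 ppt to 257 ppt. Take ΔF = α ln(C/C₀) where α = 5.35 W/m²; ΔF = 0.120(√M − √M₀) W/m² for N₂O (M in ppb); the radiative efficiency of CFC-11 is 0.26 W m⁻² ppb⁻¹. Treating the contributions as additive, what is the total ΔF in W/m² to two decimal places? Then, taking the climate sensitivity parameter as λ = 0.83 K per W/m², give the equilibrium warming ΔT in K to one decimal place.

ΔF = 1.89 W/m²; ΔT = 1.6 K

CO₂: 5.35 × ln(370/273) = 5.35 × ln(1.35531) = 5.35 × 0.30403 = 1.6266 W/m².
N₂O: 0.120 × (√323 − √267) = 0.120 × (17.9722 − 16.3401) = 0.120 × 1.6321 = 0.1959 W/m².
CFC-11: Δ = 257 − 2 = 255 ppt = 0.255 ppb; ΔF = 0.26 × 0.255 = 0.0663 W/m².
Total ΔF = 1.6266 + 0.1959 + 0.0663 = 1.8888 W/m².
ΔT = λ ΔF = 0.83 × 1.89 = 1.5687 K.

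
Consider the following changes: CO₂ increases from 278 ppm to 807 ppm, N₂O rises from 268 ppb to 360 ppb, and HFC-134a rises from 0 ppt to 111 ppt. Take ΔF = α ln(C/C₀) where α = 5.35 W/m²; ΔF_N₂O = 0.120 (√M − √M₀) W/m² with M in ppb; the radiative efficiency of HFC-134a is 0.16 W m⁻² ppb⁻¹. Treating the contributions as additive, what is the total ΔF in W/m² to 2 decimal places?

CO₂: 5.35 × ln(807/278) = 5.35 × ln(2.90288) = 5.35 × 1.06570 = 5.7015 W/m².
N₂O: 0.120 × (√360 − √268) = 0.120 × (18.9737 − 16.3707) = 0.120 × 2.6030 = 0.3124 W/m².
HFC-134a: Δ = 111 − 0 = 111 ppt = 0.111 ppb; ΔF = 0.16 × 0.111 = 0.0178 W/m².
Total ΔF = 5.7015 + 0.3124 + 0.0178 = 6.0317 W/m².

ΔF = 6.03 W/m²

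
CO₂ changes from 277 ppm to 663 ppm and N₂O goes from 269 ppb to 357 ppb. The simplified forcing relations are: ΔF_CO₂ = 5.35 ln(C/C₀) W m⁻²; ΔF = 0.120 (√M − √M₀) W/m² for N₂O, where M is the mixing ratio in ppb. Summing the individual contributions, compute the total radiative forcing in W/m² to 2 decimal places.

ΔF = 4.97 W/m²

CO₂: 5.35 × ln(663/277) = 5.35 × ln(2.39350) = 5.35 × 0.87276 = 4.6693 W/m².
N₂O: 0.120 × (√357 − √269) = 0.120 × (18.8944 − 16.4012) = 0.120 × 2.4932 = 0.2992 W/m².
Total ΔF = 4.6693 + 0.2992 = 4.9685 W/m².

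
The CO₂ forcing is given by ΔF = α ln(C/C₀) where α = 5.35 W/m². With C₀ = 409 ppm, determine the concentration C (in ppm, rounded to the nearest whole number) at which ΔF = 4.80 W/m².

Set 5.35 ln(C/409) = 4.80, so ln(C/409) = 4.80/5.35 = 0.89720.
Then C/409 = e^0.89720 = 2.45273, giving C = 409 × 2.45273 = 1003.17 ppm.

C ≈ 1003 ppm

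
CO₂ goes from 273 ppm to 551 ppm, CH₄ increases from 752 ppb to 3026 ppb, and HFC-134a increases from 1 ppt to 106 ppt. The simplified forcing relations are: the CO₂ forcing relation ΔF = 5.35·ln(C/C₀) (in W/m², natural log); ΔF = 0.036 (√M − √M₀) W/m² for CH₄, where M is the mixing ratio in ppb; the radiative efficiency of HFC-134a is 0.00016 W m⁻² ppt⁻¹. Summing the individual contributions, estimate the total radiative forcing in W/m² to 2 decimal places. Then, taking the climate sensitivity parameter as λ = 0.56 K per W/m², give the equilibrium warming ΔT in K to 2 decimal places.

ΔF = 4.77 W/m²; ΔT = 2.67 K

CO₂: 5.35 × ln(551/273) = 5.35 × ln(2.01832) = 5.35 × 0.70227 = 3.7571 W/m².
CH₄: 0.036 × (√3026 − √752) = 0.036 × (55.0091 − 27.4226) = 0.036 × 27.5865 = 0.9931 W/m².
HFC-134a: ΔF = 0.00016 × (106 − 1) = 0.00016 × 105 = 0.0168 W/m².
Total ΔF = 3.7571 + 0.9931 + 0.0168 = 4.7670 W/m².
ΔT = λ ΔF = 0.56 × 4.77 = 2.6712 K.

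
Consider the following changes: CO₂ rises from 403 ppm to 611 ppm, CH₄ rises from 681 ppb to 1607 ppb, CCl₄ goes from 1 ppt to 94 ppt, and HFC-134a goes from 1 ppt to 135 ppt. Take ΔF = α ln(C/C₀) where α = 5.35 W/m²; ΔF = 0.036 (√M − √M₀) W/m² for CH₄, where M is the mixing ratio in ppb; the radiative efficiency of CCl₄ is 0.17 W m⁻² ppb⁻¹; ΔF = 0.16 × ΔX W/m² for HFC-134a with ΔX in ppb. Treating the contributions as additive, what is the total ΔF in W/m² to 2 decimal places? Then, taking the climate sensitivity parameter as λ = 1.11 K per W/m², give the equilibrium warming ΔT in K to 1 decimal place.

ΔF = 2.77 W/m²; ΔT = 3.1 K

CO₂: 5.35 × ln(611/403) = 5.35 × ln(1.51613) = 5.35 × 0.41616 = 2.2265 W/m².
CH₄: 0.036 × (√1607 − √681) = 0.036 × (40.0874 − 26.0960) = 0.036 × 13.9914 = 0.5037 W/m².
CCl₄: Δ = 94 − 1 = 93 ppt = 0.093 ppb; ΔF = 0.17 × 0.093 = 0.0158 W/m².
HFC-134a: Δ = 135 − 1 = 134 ppt = 0.134 ppb; ΔF = 0.16 × 0.134 = 0.0214 W/m².
Total ΔF = 2.2265 + 0.5037 + 0.0158 + 0.0214 = 2.7674 W/m².
ΔT = λ ΔF = 1.11 × 2.77 = 3.0747 K.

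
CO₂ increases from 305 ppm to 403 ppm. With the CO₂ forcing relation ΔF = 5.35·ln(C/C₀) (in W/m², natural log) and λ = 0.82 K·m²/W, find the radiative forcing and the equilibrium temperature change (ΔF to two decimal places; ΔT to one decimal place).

CO₂: 5.35 × ln(403/305) = 5.35 × ln(1.32131) = 5.35 × 0.27862 = 1.4906 W/m².
ΔT = λ ΔF = 0.82 × 1.49 = 1.2218 K.

ΔF = 1.49 W/m²; ΔT = 1.2 K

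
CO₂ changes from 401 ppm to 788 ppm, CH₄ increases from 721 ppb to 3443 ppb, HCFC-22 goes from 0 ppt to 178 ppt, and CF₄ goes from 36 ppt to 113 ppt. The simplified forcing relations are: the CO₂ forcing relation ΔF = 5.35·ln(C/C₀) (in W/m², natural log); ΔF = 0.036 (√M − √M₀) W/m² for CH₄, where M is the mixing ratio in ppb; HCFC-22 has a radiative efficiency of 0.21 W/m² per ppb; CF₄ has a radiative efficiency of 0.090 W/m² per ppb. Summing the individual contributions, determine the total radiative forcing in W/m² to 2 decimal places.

ΔF = 4.80 W/m²

CO₂: 5.35 × ln(788/401) = 5.35 × ln(1.96509) = 5.35 × 0.67554 = 3.6141 W/m².
CH₄: 0.036 × (√3443 − √721) = 0.036 × (58.6771 − 26.8514) = 0.036 × 31.8257 = 1.1457 W/m².
HCFC-22: Δ = 178 − 0 = 178 ppt = 0.178 ppb; ΔF = 0.21 × 0.178 = 0.0374 W/m².
CF₄: Δ = 113 − 36 = 77 ppt = 0.077 ppb; ΔF = 0.090 × 0.077 = 0.0069 W/m².
Total ΔF = 3.6141 + 1.1457 + 0.0374 + 0.0069 = 4.8041 W/m².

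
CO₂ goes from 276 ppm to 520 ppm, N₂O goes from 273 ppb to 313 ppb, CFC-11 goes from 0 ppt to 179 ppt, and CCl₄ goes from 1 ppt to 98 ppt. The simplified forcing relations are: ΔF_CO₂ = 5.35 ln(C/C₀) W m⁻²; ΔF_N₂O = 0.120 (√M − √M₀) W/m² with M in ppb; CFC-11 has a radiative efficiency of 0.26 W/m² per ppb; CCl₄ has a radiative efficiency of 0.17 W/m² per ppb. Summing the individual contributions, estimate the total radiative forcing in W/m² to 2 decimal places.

CO₂: 5.35 × ln(520/276) = 5.35 × ln(1.88406) = 5.35 × 0.63343 = 3.3889 W/m².
N₂O: 0.120 × (√313 − √273) = 0.120 × (17.6918 − 16.5227) = 0.120 × 1.1691 = 0.1403 W/m².
CFC-11: Δ = 179 − 0 = 179 ppt = 0.179 ppb; ΔF = 0.26 × 0.179 = 0.0465 W/m².
CCl₄: Δ = 98 − 1 = 97 ppt = 0.097 ppb; ΔF = 0.17 × 0.097 = 0.0165 W/m².
Total ΔF = 3.3889 + 0.1403 + 0.0465 + 0.0165 = 3.5922 W/m².

ΔF = 3.59 W/m²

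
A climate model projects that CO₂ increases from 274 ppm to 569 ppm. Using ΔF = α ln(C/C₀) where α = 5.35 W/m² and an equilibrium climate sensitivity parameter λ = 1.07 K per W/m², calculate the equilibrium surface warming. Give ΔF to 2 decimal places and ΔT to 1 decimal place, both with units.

CO₂: 5.35 × ln(569/274) = 5.35 × ln(2.07664) = 5.35 × 0.73075 = 3.9095 W/m².
ΔT = λ ΔF = 1.07 × 3.91 = 4.1837 K.

ΔF = 3.91 W/m²; ΔT = 4.2 K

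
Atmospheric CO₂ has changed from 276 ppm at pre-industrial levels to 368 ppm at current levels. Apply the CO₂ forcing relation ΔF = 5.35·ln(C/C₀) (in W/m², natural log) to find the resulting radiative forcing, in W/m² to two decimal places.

CO₂ absorption bands are partially saturated, so forcing scales with the logarithm of the concentration ratio.
CO₂: 5.35 × ln(368/276) = 5.35 × ln(1.33333) = 5.35 × 0.28768 = 1.5391 W/m².

ΔF = 1.54 W/m²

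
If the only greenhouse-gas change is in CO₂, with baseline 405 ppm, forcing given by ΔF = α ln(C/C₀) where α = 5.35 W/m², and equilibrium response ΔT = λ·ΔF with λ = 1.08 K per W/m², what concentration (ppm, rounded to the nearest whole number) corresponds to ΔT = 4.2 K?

Required forcing: ΔF = ΔT/λ = 4.2/1.08 = 3.8889 W/m².
Then ln(C/405) = ΔF/5.35 = 3.8889/5.35 = 0.72690.
So C = 405 × e^0.72690 = 405 × 2.06866 = 837.81 ppm.

C ≈ 838 ppm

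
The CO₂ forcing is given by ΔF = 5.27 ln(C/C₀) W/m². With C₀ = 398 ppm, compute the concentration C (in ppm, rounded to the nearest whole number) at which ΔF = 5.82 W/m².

Set 5.27 ln(C/398) = 5.82, so ln(C/398) = 5.82/5.27 = 1.10436.
Then C/398 = e^1.10436 = 3.01729, giving C = 398 × 3.01729 = 1200.88 ppm.

C ≈ 1201 ppm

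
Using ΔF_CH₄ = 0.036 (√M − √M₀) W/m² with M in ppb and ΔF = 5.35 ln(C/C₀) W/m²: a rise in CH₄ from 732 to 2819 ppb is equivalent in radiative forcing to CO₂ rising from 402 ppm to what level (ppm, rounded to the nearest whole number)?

CH₄ forcing: 0.036 × (√2819 − √732) = 0.036 × (53.0943 − 27.0555) = 0.036 × 26.0388 = 0.93740 W/m².
Set 5.35 ln(C/402) = 0.93740: ln(C/402) = 0.93740/5.35 = 0.17521, so C = 402 × e^0.17521 = 402 × 1.19150 = 478.98 ppm.

C ≈ 479 ppm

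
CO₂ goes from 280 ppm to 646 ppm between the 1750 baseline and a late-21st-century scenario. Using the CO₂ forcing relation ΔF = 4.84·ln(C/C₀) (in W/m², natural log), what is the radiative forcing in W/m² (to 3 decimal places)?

CO₂: 4.84 × ln(646/280) = 4.84 × ln(2.30714) = 4.84 × 0.83601 = 4.0463 W/m².

ΔF = 4.046 W/m²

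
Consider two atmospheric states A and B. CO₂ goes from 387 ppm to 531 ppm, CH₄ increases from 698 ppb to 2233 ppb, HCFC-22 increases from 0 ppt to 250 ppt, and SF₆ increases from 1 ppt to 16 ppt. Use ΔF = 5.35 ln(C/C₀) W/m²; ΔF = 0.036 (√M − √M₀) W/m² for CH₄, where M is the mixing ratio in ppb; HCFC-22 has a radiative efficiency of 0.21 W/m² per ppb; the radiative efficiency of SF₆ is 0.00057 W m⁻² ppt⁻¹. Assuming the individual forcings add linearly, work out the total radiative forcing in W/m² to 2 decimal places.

ΔF = 2.50 W/m²

CO₂: 5.35 × ln(531/387) = 5.35 × ln(1.37209) = 5.35 × 0.31634 = 1.6924 W/m².
CH₄: 0.036 × (√2233 − √698) = 0.036 × (47.2546 − 26.4197) = 0.036 × 20.8349 = 0.7501 W/m².
HCFC-22: Δ = 250 − 0 = 250 ppt = 0.250 ppb; ΔF = 0.21 × 0.250 = 0.0525 W/m².
SF₆: ΔF = 0.00057 × (16 − 1) = 0.00057 × 15 = 0.0086 W/m².
Total ΔF = 1.6924 + 0.7501 + 0.0525 + 0.0086 = 2.5036 W/m².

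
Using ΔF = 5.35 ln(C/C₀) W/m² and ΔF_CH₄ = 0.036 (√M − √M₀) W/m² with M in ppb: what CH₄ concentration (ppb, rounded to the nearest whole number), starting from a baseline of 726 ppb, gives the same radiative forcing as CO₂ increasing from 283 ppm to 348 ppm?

CO₂ forcing: 5.35 × ln(348/283) = 5.35 × 0.206756 = 1.10614 W/m².
Set 0.036(√M − √726) = 1.10614: √M = 1.10614/0.036 + √726 = 30.7261 + 26.9444 = 57.6705.
M = (57.6705)² = 3325.89 ppb.

M ≈ 3326 ppb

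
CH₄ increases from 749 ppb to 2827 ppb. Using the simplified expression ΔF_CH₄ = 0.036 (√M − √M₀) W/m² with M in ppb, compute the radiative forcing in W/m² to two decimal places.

CH₄: 0.036 × (√2827 − √749) = 0.036 × (53.1695 − 27.3679) = 0.036 × 25.8016 = 0.9289 W/m².

ΔF = 0.93 W/m²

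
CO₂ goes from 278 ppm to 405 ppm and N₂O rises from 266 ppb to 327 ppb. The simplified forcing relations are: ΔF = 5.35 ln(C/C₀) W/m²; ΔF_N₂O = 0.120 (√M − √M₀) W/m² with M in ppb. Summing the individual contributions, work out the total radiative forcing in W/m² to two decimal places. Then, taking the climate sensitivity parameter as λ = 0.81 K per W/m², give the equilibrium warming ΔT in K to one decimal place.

CO₂: 5.35 × ln(405/278) = 5.35 × ln(1.45683) = 5.35 × 0.37626 = 2.0130 W/m².
N₂O: 0.120 × (√327 − √266) = 0.120 × (18.0831 − 16.3095) = 0.120 × 1.7736 = 0.2128 W/m².
Total ΔF = 2.0130 + 0.2128 = 2.2258 W/m².
ΔT = λ ΔF = 0.81 × 2.23 = 1.8063 K.

ΔF = 2.23 W/m²; ΔT = 1.8 K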